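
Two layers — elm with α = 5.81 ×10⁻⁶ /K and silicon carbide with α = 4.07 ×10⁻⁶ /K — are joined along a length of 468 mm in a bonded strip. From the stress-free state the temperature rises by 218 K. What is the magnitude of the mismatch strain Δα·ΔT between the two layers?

3.79×10⁻⁴

Δα = |5.81 − 4.07|×10⁻⁶/K = 1.74×10⁻⁶/K.
Mismatch strain = Δα·ΔT = 1.74×10⁻⁶ × 218.0 = 3.79×10⁻⁴.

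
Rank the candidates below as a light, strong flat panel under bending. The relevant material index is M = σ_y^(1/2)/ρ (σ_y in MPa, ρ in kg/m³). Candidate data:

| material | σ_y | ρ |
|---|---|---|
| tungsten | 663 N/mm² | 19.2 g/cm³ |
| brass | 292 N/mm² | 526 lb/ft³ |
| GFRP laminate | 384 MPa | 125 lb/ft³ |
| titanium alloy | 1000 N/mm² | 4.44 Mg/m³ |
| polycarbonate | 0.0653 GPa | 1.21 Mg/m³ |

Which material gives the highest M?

GFRP laminate

Normalizing units and computing the index:
  tungsten: σ_y = 663.0 MPa, ρ = 19200 kg/m³
  brass: σ_y = 292.0 MPa, ρ = 8426 kg/m³
  GFRP laminate: σ_y = 384.0 MPa, ρ = 2002 kg/m³
  titanium alloy: σ_y = 1000 MPa, ρ = 4440 kg/m³
  polycarbonate: σ_y = 65.30 MPa, ρ = 1210 kg/m³
  GFRP laminate: M = 9.79×10⁻³
  titanium alloy: M = 7.12×10⁻³
  polycarbonate: M = 6.68×10⁻³
  brass: M = 2.03×10⁻³
  tungsten: M = 1.34×10⁻³
GFRP laminate ranks first.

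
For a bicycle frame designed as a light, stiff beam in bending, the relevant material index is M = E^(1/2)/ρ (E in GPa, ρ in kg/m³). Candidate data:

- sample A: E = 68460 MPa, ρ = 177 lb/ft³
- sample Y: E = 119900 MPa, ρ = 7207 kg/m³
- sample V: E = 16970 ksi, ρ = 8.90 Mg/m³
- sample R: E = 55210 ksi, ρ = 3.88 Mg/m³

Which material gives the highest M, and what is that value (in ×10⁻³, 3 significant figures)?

In SI units:
  sample A: E = 68.46 GPa, ρ = 2835 kg/m³
  sample Y: E = 119.9 GPa, ρ = 7207 kg/m³
  sample V: E = 117.0 GPa, ρ = 8900 kg/m³
  sample R: E = 380.7 GPa, ρ = 3880 kg/m³
  sample R: M = 5.03×10⁻³
  sample A: M = 2.92×10⁻³
  sample Y: M = 1.52×10⁻³
  sample V: M = 1.22×10⁻³
Sample R ranks first.

sample R, M = 5.03×10⁻³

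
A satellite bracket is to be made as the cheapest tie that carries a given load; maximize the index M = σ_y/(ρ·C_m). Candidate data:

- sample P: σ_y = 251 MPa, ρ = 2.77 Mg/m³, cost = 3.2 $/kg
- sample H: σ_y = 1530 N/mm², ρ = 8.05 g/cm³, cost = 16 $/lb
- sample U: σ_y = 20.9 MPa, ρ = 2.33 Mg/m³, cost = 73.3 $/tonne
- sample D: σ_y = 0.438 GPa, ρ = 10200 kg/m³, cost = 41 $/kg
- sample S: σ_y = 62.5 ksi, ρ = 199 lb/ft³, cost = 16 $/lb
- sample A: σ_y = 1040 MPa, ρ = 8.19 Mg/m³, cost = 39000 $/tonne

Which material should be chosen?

In SI units:
  sample P: σ_y = 251.0 MPa, ρ = 2770 kg/m³, cost = 3.200 $/kg
  sample H: σ_y = 1530 MPa, ρ = 8050 kg/m³, cost = 35.27 $/kg
  sample U: σ_y = 20.90 MPa, ρ = 2330 kg/m³, cost = 0.07330 $/kg
  sample D: σ_y = 438.0 MPa, ρ = 10200 kg/m³, cost = 41.00 $/kg
  sample S: σ_y = 430.9 MPa, ρ = 3188 kg/m³, cost = 35.27 $/kg
  sample A: σ_y = 1040 MPa, ρ = 8190 kg/m³, cost = 39.00 $/kg
  sample U: M = 122 kN·m per $
  sample P: M = 28.3 kN·m per $
  sample H: M = 5.39 kN·m per $
  sample S: M = 3.83 kN·m per $
  sample A: M = 3.26 kN·m per $
  sample D: M = 1.05 kN·m per $
Sample U ranks first.

sample U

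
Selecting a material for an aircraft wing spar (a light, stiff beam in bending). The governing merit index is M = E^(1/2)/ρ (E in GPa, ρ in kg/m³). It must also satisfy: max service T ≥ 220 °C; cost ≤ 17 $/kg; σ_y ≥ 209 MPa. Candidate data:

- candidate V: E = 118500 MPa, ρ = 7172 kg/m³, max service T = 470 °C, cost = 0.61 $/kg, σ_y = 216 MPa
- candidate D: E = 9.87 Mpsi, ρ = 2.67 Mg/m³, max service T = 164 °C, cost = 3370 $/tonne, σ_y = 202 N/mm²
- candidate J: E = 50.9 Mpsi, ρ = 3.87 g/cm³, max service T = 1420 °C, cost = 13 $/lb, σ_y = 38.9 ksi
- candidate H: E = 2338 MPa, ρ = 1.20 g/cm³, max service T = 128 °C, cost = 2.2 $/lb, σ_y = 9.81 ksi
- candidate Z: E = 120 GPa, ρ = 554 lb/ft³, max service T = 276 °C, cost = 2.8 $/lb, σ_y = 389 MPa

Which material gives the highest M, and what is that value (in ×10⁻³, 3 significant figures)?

Screen on constraints: max service T ≥ 220 °C; cost ≤ 17 $/kg; σ_y ≥ 209 MPa. Survivors: candidate V, candidate Z.
Normalizing units and computing the index:
  candidate V: E = 118.5 GPa, ρ = 7172 kg/m³
  candidate Z: E = 120.0 GPa, ρ = 8874 kg/m³
  candidate V: M = 1.52×10⁻³
  candidate Z: M = 1.23×10⁻³
Candidate V ranks first.

candidate V, M = 1.52×10⁻³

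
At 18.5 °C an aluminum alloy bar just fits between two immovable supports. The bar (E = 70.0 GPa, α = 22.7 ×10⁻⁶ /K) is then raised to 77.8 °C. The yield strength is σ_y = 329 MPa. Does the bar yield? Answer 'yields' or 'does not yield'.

does not yield

ΔT = 59.30 K. Constrained thermal stress σ = E·α·ΔT = 70.00×10³ MPa × 22.7×10⁻⁶ × 59.30 = 94.2 MPa (compressive).
Compare to σ_y = 329 MPa: σ < σ_y, so it does not yield.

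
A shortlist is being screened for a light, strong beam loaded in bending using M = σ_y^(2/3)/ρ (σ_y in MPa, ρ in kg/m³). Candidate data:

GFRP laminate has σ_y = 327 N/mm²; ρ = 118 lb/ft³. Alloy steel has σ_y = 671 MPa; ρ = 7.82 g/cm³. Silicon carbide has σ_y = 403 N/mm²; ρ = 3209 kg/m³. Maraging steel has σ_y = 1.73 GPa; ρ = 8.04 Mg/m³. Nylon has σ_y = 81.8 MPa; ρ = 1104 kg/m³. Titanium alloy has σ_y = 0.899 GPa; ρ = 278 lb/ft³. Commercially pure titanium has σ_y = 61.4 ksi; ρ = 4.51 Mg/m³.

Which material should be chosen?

Putting every candidate on a common basis:
  GFRP laminate: σ_y = 327.0 MPa, ρ = 1890 kg/m³
  alloy steel: σ_y = 671.0 MPa, ρ = 7820 kg/m³
  silicon carbide: σ_y = 403.0 MPa, ρ = 3209 kg/m³
  maraging steel: σ_y = 1730 MPa, ρ = 8040 kg/m³
  nylon: σ_y = 81.80 MPa, ρ = 1104 kg/m³
  titanium alloy: σ_y = 899.0 MPa, ρ = 4453 kg/m³
  commercially pure titanium: σ_y = 423.3 MPa, ρ = 4510 kg/m³
  GFRP laminate: M = 25.1×10⁻³
  titanium alloy: M = 20.9×10⁻³
  maraging steel: M = 17.9×10⁻³
  nylon: M = 17.1×10⁻³
  silicon carbide: M = 17.0×10⁻³
  commercially pure titanium: M = 12.5×10⁻³
  alloy steel: M = 9.80×10⁻³
Highest index: GFRP laminate.

GFRP laminate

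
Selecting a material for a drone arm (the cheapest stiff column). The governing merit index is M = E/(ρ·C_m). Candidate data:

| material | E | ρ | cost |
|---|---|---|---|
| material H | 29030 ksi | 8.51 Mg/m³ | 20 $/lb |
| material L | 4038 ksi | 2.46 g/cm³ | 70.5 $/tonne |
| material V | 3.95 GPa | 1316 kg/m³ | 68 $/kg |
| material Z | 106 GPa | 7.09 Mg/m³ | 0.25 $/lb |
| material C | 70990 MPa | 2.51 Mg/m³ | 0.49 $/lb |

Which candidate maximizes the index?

Convert each candidate to consistent units, then evaluate M:
  material H: E = 200.2 GPa, ρ = 8510 kg/m³, cost = 44.09 $/kg
  material L: E = 27.84 GPa, ρ = 2460 kg/m³, cost = 0.07050 $/kg
  material V: E = 3.950 GPa, ρ = 1316 kg/m³, cost = 68.00 $/kg
  material Z: E = 106.0 GPa, ρ = 7090 kg/m³, cost = 0.5511 $/kg
  material C: E = 70.99 GPa, ρ = 2510 kg/m³, cost = 1.080 $/kg
  material L: M = 161 MN·m per $
  material Z: M = 27.1 MN·m per $
  material C: M = 26.2 MN·m per $
  material H: M = 0.533 MN·m per $
  material V: M = 0.0441 MN·m per $
The maximum is for material L.

material L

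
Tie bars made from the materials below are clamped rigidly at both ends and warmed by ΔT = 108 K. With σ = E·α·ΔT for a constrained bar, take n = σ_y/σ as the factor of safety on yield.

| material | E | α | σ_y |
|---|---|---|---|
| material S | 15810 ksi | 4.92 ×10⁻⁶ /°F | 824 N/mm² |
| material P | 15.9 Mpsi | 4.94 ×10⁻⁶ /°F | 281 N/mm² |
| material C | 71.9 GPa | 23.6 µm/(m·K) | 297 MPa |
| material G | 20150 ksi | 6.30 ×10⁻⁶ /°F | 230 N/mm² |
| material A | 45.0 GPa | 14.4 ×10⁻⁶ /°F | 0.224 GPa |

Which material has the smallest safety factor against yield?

material G

In consistent units (E in GPa, α in ×10⁻⁶/K, σ_y in MPa):
  material S: E = 109.0, α = 8.86, σ_y = 824.0 → σ = 104 MPa, n = 7.90
  material P: E = 109.6, α = 8.89, σ_y = 281.0 → σ = 105 MPa, n = 2.67
  material C: E = 71.90, α = 23.6, σ_y = 297.0 → σ = 183 MPa, n = 1.62
  material G: E = 138.9, α = 11.3, σ_y = 230.0 → σ = 170 MPa, n = 1.35
  material A: E = 45.00, α = 25.9, σ_y = 224.0 → σ = 126 MPa, n = 1.78
The minimum is material G at n = 1.35.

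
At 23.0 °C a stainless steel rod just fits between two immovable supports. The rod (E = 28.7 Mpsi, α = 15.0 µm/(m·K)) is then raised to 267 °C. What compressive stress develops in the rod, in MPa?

724 MPa

E = 28.7 Mpsi = 197.9 GPa.
ΔT = 244.0 K. Constrained thermal stress σ = E·α·ΔT = 197.9×10³ MPa × 15.0×10⁻⁶ × 244.0 = 724 MPa (compressive).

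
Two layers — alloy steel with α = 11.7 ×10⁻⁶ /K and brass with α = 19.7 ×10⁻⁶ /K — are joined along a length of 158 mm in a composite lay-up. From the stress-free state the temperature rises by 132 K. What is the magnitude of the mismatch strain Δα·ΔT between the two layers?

Δα = |11.7 − 19.7|×10⁻⁶/K = 8.00×10⁻⁶/K.
Mismatch strain = Δα·ΔT = 8.00×10⁻⁶ × 132.0 = 1.06×10⁻³.

1.06×10⁻³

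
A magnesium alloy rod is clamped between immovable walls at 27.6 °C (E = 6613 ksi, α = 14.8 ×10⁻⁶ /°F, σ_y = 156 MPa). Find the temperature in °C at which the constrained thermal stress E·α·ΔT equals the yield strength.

156 °C

E = 6613 ksi = 45.60 GPa.
α = 14.8×10⁻⁶/°F × 9/5 = 26.6×10⁻⁶/K.
E·α·ΔT = 156.0 MPa ⇒ ΔT = 156.0 / (45.60×10³ × 26.6×10⁻⁶) = 128.4 K.
T = 27.6 + 128.4 = 156.0 °C.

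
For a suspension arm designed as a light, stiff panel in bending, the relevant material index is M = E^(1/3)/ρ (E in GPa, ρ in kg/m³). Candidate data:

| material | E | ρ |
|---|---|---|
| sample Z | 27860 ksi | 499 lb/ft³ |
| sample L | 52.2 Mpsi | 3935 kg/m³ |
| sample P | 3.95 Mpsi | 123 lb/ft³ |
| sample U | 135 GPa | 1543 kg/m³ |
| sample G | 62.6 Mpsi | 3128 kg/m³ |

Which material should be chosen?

Convert each candidate to consistent units, then evaluate M:
  sample Z: E = 192.1 GPa, ρ = 7993 kg/m³
  sample L: E = 359.9 GPa, ρ = 3935 kg/m³
  sample P: E = 27.23 GPa, ρ = 1970 kg/m³
  sample U: E = 135.0 GPa, ρ = 1543 kg/m³
  sample G: E = 431.6 GPa, ρ = 3128 kg/m³
  sample U: M = 3.32×10⁻³
  sample G: M = 2.42×10⁻³
  sample L: M = 1.81×10⁻³
  sample P: M = 1.53×10⁻³
  sample Z: M = 0.722×10⁻³
Highest index: sample U.

sample U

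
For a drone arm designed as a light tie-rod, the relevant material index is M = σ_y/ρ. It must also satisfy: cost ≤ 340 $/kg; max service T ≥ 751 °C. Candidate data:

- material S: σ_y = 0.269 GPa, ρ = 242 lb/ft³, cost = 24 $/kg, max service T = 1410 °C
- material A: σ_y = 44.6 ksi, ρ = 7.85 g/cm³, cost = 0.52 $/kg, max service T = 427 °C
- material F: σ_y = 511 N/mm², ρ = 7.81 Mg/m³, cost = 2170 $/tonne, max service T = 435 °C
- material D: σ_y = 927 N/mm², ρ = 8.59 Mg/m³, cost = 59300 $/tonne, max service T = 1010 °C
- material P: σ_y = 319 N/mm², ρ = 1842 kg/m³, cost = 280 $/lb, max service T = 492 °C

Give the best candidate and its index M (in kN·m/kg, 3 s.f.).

material D, M = 108 kN·m/kg

Screen on constraints: cost ≤ 340 $/kg; max service T ≥ 751 °C. Survivors: material S, material D.
Normalizing units and computing the index:
  material S: σ_y = 269.0 MPa, ρ = 3876 kg/m³
  material D: σ_y = 927.0 MPa, ρ = 8590 kg/m³
  material D: M = 108 kN·m/kg
  material S: M = 69.4 kN·m/kg
Material D has the largest M.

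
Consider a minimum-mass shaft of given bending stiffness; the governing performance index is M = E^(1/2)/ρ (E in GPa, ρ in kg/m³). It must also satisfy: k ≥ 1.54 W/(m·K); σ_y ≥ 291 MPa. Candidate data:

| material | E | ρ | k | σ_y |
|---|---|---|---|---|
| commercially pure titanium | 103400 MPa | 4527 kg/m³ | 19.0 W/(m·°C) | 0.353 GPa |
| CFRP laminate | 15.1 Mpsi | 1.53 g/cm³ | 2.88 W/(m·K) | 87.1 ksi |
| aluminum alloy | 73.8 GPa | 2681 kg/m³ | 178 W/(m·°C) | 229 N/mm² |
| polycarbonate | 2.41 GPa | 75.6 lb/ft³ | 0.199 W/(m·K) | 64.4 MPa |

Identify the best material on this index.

Screen on constraints: k ≥ 1.54 W/(m·K); σ_y ≥ 291 MPa. Survivors: commercially pure titanium, CFRP laminate.
Normalizing units and computing the index:
  commercially pure titanium: E = 103.4 GPa, ρ = 4527 kg/m³
  CFRP laminate: E = 104.1 GPa, ρ = 1530 kg/m³
  CFRP laminate: M = 6.67×10⁻³
  commercially pure titanium: M = 2.25×10⁻³
Highest index: CFRP laminate.

CFRP laminate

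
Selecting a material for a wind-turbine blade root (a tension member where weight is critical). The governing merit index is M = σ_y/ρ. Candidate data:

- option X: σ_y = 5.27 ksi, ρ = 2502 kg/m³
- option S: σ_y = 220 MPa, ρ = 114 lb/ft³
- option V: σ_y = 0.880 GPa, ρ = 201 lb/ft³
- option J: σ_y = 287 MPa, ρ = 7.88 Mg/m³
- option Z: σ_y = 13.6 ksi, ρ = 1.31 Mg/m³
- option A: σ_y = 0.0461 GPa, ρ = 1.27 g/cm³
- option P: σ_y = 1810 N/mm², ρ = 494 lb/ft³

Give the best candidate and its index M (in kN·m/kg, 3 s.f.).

option V, M = 273 kN·m/kg

Putting every candidate on a common basis:
  option X: σ_y = 36.34 MPa, ρ = 2502 kg/m³
  option S: σ_y = 220.0 MPa, ρ = 1826 kg/m³
  option V: σ_y = 880.0 MPa, ρ = 3220 kg/m³
  option J: σ_y = 287.0 MPa, ρ = 7880 kg/m³
  option Z: σ_y = 93.77 MPa, ρ = 1310 kg/m³
  option A: σ_y = 46.10 MPa, ρ = 1270 kg/m³
  option P: σ_y = 1810 MPa, ρ = 7913 kg/m³
  option V: M = 273 kN·m/kg
  option P: M = 229 kN·m/kg
  option S: M = 120 kN·m/kg
  option Z: M = 71.6 kN·m/kg
  option J: M = 36.4 kN·m/kg
  option A: M = 36.3 kN·m/kg
  option X: M = 14.5 kN·m/kg
Option V has the largest M.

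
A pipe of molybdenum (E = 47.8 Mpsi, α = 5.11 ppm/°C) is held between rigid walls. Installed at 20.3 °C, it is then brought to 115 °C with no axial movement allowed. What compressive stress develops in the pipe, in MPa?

159 MPa

E = 47.8 Mpsi = 329.6 GPa.
ΔT = 94.70 K. Constrained thermal stress σ = E·α·ΔT = 329.6×10³ MPa × 5.11×10⁻⁶ × 94.70 = 159 MPa (compressive).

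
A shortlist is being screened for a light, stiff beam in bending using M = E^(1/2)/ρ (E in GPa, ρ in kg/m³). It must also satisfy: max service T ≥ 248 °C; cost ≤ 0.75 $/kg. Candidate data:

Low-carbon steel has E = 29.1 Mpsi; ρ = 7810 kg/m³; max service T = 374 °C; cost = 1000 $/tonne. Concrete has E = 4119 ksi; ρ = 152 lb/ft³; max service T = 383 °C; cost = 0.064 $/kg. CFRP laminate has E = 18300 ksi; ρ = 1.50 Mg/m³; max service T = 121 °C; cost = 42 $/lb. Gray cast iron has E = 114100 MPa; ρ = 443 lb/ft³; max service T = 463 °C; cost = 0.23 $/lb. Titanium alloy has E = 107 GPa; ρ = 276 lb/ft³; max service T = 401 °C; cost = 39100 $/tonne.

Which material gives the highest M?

Screen on constraints: max service T ≥ 248 °C; cost ≤ 0.75 $/kg. Survivors: concrete, gray cast iron.
Convert each candidate to consistent units, then evaluate M:
  concrete: E = 28.40 GPa, ρ = 2435 kg/m³
  gray cast iron: E = 114.1 GPa, ρ = 7096 kg/m³
  concrete: M = 2.19×10⁻³
  gray cast iron: M = 1.51×10⁻³
Concrete ranks first.

concrete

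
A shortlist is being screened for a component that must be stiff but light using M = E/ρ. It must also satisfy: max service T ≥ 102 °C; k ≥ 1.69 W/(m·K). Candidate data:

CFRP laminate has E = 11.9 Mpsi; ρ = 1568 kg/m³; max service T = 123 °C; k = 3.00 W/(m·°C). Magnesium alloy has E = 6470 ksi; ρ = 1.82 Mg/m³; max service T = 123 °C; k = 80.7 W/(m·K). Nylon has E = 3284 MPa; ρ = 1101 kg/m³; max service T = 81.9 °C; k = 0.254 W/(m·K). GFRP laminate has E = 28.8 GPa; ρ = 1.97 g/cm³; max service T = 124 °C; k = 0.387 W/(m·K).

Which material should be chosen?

Screen on constraints: max service T ≥ 102 °C; k ≥ 1.69 W/(m·K). Survivors: CFRP laminate, magnesium alloy.
Putting every candidate on a common basis:
  CFRP laminate: E = 82.05 GPa, ρ = 1568 kg/m³
  magnesium alloy: E = 44.61 GPa, ρ = 1820 kg/m³
  CFRP laminate: M = 52.3 MN·m/kg
  magnesium alloy: M = 24.5 MN·m/kg
CFRP laminate ranks first.

CFRP laminate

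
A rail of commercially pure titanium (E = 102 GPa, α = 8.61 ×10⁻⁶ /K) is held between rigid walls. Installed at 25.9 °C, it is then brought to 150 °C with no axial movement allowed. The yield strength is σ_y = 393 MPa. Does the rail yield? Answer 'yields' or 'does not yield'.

does not yield

ΔT = 124.1 K. Constrained thermal stress σ = E·α·ΔT = 102.0×10³ MPa × 8.61×10⁻⁶ × 124.1 = 109 MPa (compressive).
Compare to σ_y = 393 MPa: σ < σ_y, so it does not yield.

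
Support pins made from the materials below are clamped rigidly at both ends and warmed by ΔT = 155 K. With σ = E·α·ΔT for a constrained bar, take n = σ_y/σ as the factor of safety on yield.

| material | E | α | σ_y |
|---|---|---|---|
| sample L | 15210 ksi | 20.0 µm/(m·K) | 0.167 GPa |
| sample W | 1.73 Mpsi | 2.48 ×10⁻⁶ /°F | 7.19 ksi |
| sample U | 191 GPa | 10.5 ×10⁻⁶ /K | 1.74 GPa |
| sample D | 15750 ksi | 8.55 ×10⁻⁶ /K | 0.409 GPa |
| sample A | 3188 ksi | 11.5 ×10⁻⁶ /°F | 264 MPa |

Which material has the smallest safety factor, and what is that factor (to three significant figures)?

In consistent units (E in GPa, α in ×10⁻⁶/K, σ_y in MPa):
  sample L: E = 104.9, α = 20.0, σ_y = 167.0 → σ = 325 MPa, n = 0.514
  sample W: E = 11.93, α = 4.46, σ_y = 49.57 → σ = 8.25 MPa, n = 6.01
  sample U: E = 191.0, α = 10.5, σ_y = 1740 → σ = 311 MPa, n = 5.60
  sample D: E = 108.6, α = 8.55, σ_y = 409.0 → σ = 144 MPa, n = 2.84
  sample A: E = 21.98, α = 20.7, σ_y = 264.0 → σ = 70.5 MPa, n = 3.74
Smallest n: sample L with n = 0.514.

sample L, n = 0.514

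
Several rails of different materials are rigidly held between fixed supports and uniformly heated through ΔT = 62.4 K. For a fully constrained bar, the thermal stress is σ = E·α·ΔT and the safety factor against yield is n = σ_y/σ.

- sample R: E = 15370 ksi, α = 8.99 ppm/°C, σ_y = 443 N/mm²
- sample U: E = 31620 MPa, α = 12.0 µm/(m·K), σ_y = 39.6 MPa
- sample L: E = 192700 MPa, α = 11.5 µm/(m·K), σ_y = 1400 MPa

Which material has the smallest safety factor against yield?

sample U

Converting E to GPa, α to ×10⁻⁶/K, σ_y to MPa, then σ and n for each:
  sample R: E = 106.0, α = 8.99, σ_y = 443.0 → σ = 59.4 MPa, n = 7.45
  sample U: E = 31.62, α = 12.0, σ_y = 39.60 → σ = 23.7 MPa, n = 1.67
  sample L: E = 192.7, α = 11.5, σ_y = 1400 → σ = 138 MPa, n = 10.1
Sample U has the lowest safety factor, n = 1.67.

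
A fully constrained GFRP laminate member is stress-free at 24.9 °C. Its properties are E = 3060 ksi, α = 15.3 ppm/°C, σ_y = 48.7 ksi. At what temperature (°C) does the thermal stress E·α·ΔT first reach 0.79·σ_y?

E = 3060 ksi = 21.10 GPa.
σ_y = 48.7 ksi = 335.8 MPa.
E·α·ΔT = 265.3 MPa ⇒ ΔT = 265.3 / (21.10×10³ × 15.3×10⁻⁶) = 821.8 K.
T = 24.9 + 821.8 = 846.7 °C.

847 °C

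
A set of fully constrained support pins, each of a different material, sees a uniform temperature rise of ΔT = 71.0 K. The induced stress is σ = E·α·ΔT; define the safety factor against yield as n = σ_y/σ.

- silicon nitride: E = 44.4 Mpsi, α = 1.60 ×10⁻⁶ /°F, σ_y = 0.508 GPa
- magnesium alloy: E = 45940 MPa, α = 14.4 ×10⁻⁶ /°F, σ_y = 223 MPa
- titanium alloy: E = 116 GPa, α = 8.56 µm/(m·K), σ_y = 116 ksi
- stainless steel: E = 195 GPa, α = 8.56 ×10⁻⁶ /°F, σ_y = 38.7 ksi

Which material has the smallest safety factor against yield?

stainless steel

With everything in SI (GPa, ×10⁻⁶/K, MPa):
  silicon nitride: E = 306.1, α = 2.88, σ_y = 508.0 → σ = 62.6 MPa, n = 8.12
  magnesium alloy: E = 45.94, α = 25.9, σ_y = 223.0 → σ = 84.5 MPa, n = 2.64
  titanium alloy: E = 116.0, α = 8.56, σ_y = 799.8 → σ = 70.5 MPa, n = 11.3
  stainless steel: E = 195.0, α = 15.4, σ_y = 266.8 → σ = 213 MPa, n = 1.25
Stainless steel has the lowest safety factor, n = 1.25.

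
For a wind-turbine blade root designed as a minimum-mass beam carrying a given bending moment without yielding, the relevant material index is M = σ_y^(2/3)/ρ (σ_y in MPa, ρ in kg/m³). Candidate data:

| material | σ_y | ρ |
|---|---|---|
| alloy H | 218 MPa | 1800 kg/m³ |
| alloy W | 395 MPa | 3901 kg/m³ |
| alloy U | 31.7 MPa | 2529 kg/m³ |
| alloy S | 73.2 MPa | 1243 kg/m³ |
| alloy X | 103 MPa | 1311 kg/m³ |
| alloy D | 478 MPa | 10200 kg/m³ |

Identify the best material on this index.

Evaluate M for each candidate:
  alloy H: M = 20.1×10⁻³
  alloy X: M = 16.8×10⁻³
  alloy S: M = 14.1×10⁻³
  alloy W: M = 13.8×10⁻³
  alloy D: M = 5.99×10⁻³
  alloy U: M = 3.96×10⁻³
Highest index: alloy H.

alloy H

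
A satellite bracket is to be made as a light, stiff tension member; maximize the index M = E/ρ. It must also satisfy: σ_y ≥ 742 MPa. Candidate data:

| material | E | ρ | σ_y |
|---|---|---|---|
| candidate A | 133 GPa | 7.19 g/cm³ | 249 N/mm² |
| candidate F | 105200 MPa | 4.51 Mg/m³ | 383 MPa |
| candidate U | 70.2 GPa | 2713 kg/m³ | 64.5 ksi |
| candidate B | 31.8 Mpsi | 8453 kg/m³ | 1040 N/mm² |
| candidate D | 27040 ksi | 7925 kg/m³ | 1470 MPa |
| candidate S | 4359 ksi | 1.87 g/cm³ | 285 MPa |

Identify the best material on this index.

Screen on constraints: σ_y ≥ 742 MPa. Survivors: candidate B, candidate D.
After converting to SI:
  candidate B: E = 219.3 GPa, ρ = 8453 kg/m³
  candidate D: E = 186.4 GPa, ρ = 7925 kg/m³
  candidate B: M = 25.9 MN·m/kg
  candidate D: M = 23.5 MN·m/kg
Candidate B has the largest M.

candidate B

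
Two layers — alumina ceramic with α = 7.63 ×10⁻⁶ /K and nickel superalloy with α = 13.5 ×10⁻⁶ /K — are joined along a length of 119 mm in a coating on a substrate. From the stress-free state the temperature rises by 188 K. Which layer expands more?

α(alumina ceramic) = 7.63×10⁻⁶/K vs α(nickel superalloy) = 13.5×10⁻⁶/K.
Higher α expands more for the same ΔT: nickel superalloy.

nickel superalloy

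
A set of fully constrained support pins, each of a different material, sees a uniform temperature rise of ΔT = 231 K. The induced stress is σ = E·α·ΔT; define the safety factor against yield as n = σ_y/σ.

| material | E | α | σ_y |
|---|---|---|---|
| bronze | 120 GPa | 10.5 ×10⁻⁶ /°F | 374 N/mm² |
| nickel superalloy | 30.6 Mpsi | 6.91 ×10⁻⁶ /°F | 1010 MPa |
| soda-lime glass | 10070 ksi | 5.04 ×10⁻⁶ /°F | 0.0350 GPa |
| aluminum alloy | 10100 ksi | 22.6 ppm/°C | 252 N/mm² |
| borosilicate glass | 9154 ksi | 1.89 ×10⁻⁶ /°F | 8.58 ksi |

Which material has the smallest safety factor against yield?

With everything in SI (GPa, ×10⁻⁶/K, MPa):
  bronze: E = 120.0, α = 18.9, σ_y = 374.0 → σ = 524 MPa, n = 0.714
  nickel superalloy: E = 211.0, α = 12.4, σ_y = 1010 → σ = 606 MPa, n = 1.67
  soda-lime glass: E = 69.43, α = 9.07, σ_y = 35.00 → σ = 146 MPa, n = 0.241
  aluminum alloy: E = 69.64, α = 22.6, σ_y = 252.0 → σ = 364 MPa, n = 0.693
  borosilicate glass: E = 63.11, α = 3.40, σ_y = 59.16 → σ = 49.6 MPa, n = 1.19
The minimum is soda-lime glass at n = 0.241.

soda-lime glass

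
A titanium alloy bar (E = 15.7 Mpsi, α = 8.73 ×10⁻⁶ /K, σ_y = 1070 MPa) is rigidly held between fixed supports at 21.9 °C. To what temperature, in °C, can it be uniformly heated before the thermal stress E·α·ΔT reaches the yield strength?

1150 °C

E = 15.7 Mpsi = 108.2 GPa.
E·α·ΔT = 1070 MPa ⇒ ΔT = 1070 / (108.2×10³ × 8.73×10⁻⁶) = 1132 K.
T = 21.9 + 1132 = 1154 °C.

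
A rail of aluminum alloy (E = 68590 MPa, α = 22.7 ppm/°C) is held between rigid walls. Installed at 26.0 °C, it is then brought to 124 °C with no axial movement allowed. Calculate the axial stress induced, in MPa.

153 MPa

E = 68590 MPa = 68.59 GPa.
ΔT = 98.00 K. Constrained thermal stress σ = E·α·ΔT = 68.59×10³ MPa × 22.7×10⁻⁶ × 98.00 = 153 MPa (compressive).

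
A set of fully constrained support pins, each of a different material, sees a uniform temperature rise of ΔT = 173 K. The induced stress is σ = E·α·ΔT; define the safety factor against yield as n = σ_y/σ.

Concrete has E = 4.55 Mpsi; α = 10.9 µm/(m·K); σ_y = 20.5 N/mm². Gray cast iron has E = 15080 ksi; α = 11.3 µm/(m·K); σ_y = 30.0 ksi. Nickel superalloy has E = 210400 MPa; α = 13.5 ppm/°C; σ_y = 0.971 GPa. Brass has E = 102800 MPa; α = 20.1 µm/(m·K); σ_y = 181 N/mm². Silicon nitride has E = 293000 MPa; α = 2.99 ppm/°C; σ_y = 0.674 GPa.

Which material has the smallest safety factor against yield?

Converting E to GPa, α to ×10⁻⁶/K, σ_y to MPa, then σ and n for each:
  concrete: E = 31.37, α = 10.9, σ_y = 20.50 → σ = 59.2 MPa, n = 0.347
  gray cast iron: E = 104.0, α = 11.3, σ_y = 206.8 → σ = 203 MPa, n = 1.02
  nickel superalloy: E = 210.4, α = 13.5, σ_y = 971.0 → σ = 491 MPa, n = 1.98
  brass: E = 102.8, α = 20.1, σ_y = 181.0 → σ = 357 MPa, n = 0.506
  silicon nitride: E = 293.0, α = 2.99, σ_y = 674.0 → σ = 152 MPa, n = 4.45
The minimum is concrete at n = 0.347.

concrete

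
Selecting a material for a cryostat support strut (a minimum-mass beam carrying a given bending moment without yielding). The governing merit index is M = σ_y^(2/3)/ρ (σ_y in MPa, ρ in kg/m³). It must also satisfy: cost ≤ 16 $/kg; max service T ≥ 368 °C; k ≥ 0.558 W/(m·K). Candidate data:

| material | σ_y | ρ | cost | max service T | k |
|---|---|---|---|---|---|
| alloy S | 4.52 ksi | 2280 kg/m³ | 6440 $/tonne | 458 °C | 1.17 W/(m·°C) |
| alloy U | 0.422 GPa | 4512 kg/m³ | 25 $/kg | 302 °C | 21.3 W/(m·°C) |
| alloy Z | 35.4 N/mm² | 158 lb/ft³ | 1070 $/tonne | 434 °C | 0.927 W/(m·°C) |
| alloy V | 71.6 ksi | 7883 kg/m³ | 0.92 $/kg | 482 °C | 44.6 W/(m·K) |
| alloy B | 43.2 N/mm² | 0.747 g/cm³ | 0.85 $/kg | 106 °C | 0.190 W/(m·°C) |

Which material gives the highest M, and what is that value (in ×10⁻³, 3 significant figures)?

alloy V, M = 7.92×10⁻³

Screen on constraints: cost ≤ 16 $/kg; max service T ≥ 368 °C; k ≥ 0.558 W/(m·K). Survivors: alloy S, alloy Z, alloy V.
After converting to SI:
  alloy S: σ_y = 31.16 MPa, ρ = 2280 kg/m³
  alloy Z: σ_y = 35.40 MPa, ρ = 2531 kg/m³
  alloy V: σ_y = 493.7 MPa, ρ = 7883 kg/m³
  alloy V: M = 7.92×10⁻³
  alloy S: M = 4.34×10⁻³
  alloy Z: M = 4.26×10⁻³
Alloy V has the largest M.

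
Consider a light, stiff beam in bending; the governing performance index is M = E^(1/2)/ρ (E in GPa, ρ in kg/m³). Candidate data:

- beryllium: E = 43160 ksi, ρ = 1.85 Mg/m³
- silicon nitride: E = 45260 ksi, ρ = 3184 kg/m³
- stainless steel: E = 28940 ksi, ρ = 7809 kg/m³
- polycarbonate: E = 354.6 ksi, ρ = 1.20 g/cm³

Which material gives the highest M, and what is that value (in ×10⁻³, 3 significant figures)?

beryllium, M = 9.32×10⁻³

Putting every candidate on a common basis:
  beryllium: E = 297.6 GPa, ρ = 1850 kg/m³
  silicon nitride: E = 312.1 GPa, ρ = 3184 kg/m³
  stainless steel: E = 199.5 GPa, ρ = 7809 kg/m³
  polycarbonate: E = 2.445 GPa, ρ = 1200 kg/m³
  beryllium: M = 9.32×10⁻³
  silicon nitride: M = 5.55×10⁻³
  stainless steel: M = 1.81×10⁻³
  polycarbonate: M = 1.30×10⁻³
Highest index: beryllium.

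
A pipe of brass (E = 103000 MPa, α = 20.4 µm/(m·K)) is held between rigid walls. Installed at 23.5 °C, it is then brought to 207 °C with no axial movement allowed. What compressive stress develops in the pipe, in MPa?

386 MPa

E = 103000 MPa = 103.0 GPa.
ΔT = 183.5 K. Constrained thermal stress σ = E·α·ΔT = 103.0×10³ MPa × 20.4×10⁻⁶ × 183.5 = 386 MPa (compressive).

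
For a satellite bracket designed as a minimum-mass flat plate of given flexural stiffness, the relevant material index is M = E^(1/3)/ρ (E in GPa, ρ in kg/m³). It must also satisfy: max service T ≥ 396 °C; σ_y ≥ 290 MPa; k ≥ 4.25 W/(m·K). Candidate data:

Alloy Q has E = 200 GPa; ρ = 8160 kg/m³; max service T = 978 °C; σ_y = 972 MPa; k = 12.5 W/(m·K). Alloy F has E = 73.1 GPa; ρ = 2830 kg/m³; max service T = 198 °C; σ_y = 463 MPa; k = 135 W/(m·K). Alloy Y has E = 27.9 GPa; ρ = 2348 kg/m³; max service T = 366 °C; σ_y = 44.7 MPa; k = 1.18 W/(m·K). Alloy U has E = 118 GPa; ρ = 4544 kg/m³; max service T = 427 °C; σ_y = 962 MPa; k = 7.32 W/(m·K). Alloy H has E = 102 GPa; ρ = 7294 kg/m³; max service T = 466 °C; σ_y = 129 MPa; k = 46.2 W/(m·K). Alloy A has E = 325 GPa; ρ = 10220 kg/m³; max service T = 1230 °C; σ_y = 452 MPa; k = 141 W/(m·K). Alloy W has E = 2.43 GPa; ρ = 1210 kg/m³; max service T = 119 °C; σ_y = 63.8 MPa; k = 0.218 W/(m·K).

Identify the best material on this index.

alloy U

Screen on constraints: max service T ≥ 396 °C; σ_y ≥ 290 MPa; k ≥ 4.25 W/(m·K). Survivors: alloy Q, alloy U, alloy A.
Computing M directly (units already consistent):
  alloy U: M = 1.08×10⁻³
  alloy Q: M = 0.717×10⁻³
  alloy A: M = 0.673×10⁻³
Alloy U has the largest M.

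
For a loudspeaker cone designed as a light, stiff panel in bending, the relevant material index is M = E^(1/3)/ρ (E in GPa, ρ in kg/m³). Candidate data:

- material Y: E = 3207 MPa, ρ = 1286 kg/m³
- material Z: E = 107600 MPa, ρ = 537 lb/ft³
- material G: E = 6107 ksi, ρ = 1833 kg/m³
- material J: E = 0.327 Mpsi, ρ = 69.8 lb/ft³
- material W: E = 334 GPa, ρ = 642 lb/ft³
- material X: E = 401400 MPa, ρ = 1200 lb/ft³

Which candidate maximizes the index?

After converting to SI:
  material Y: E = 3.207 GPa, ρ = 1286 kg/m³
  material Z: E = 107.6 GPa, ρ = 8602 kg/m³
  material G: E = 42.11 GPa, ρ = 1833 kg/m³
  material J: E = 2.255 GPa, ρ = 1118 kg/m³
  material W: E = 334.0 GPa, ρ = 10280 kg/m³
  material X: E = 401.4 GPa, ρ = 19220 kg/m³
  material G: M = 1.90×10⁻³
  material J: M = 1.17×10⁻³
  material Y: M = 1.15×10⁻³
  material W: M = 0.675×10⁻³
  material Z: M = 0.553×10⁻³
  material X: M = 0.384×10⁻³
The maximum is for material G.

material G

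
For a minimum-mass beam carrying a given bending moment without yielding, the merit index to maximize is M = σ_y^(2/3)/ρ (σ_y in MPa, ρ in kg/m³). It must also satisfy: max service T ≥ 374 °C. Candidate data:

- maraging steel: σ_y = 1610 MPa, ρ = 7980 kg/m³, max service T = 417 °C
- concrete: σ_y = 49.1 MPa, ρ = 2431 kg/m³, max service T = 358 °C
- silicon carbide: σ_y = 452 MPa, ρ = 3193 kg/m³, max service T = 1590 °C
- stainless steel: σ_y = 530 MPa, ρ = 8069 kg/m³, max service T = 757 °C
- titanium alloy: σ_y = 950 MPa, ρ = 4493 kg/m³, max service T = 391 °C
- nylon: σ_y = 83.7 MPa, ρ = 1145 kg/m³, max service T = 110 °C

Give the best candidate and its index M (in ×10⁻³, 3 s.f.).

titanium alloy, M = 21.5×10⁻³

Screen on constraints: max service T ≥ 374 °C. Survivors: maraging steel, silicon carbide, stainless steel, titanium alloy.
Per-candidate index values:
  titanium alloy: M = 21.5×10⁻³
  silicon carbide: M = 18.4×10⁻³
  maraging steel: M = 17.2×10⁻³
  stainless steel: M = 8.12×10⁻³
The maximum is for titanium alloy.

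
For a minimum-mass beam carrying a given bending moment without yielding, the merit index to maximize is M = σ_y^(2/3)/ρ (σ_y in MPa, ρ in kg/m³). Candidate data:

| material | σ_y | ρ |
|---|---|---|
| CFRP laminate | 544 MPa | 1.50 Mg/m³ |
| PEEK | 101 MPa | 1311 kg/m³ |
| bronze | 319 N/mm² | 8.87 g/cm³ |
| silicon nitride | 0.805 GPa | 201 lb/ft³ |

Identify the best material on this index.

Putting every candidate on a common basis:
  CFRP laminate: σ_y = 544.0 MPa, ρ = 1500 kg/m³
  PEEK: σ_y = 101.0 MPa, ρ = 1311 kg/m³
  bronze: σ_y = 319.0 MPa, ρ = 8870 kg/m³
  silicon nitride: σ_y = 805.0 MPa, ρ = 3220 kg/m³
  CFRP laminate: M = 44.4×10⁻³
  silicon nitride: M = 26.9×10⁻³
  PEEK: M = 16.5×10⁻³
  bronze: M = 5.26×10⁻³
Highest index: CFRP laminate.

CFRP laminate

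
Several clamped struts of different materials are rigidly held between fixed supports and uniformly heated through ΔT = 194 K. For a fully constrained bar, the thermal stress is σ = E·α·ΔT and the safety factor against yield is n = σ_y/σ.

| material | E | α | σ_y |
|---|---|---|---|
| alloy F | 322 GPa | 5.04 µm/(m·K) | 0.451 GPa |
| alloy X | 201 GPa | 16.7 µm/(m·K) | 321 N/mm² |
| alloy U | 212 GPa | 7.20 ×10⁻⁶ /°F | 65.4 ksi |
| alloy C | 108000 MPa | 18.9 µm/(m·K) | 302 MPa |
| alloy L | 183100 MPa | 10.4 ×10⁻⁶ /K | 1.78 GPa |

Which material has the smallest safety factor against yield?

alloy X

In consistent units (E in GPa, α in ×10⁻⁶/K, σ_y in MPa):
  alloy F: E = 322.0, α = 5.04, σ_y = 451.0 → σ = 315 MPa, n = 1.43
  alloy X: E = 201.0, α = 16.7, σ_y = 321.0 → σ = 651 MPa, n = 0.493
  alloy U: E = 212.0, α = 13.0, σ_y = 450.9 → σ = 533 MPa, n = 0.846
  alloy C: E = 108.0, α = 18.9, σ_y = 302.0 → σ = 396 MPa, n = 0.763
  alloy L: E = 183.1, α = 10.4, σ_y = 1780 → σ = 369 MPa, n = 4.82
The minimum is alloy X at n = 0.493.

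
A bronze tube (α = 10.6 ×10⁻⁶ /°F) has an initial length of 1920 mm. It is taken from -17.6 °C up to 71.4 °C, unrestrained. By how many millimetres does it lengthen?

3.26 mm

Convert α: 10.6×10⁻⁶/°F × (9/5) = 19.1×10⁻⁶/K.
ΔT = 71.4 − (-17.6) = 89.00 K.
ΔL = α·L₀·ΔT = 19.1×10⁻⁶ × 1920 mm × 89.00 K = 3.26 mm.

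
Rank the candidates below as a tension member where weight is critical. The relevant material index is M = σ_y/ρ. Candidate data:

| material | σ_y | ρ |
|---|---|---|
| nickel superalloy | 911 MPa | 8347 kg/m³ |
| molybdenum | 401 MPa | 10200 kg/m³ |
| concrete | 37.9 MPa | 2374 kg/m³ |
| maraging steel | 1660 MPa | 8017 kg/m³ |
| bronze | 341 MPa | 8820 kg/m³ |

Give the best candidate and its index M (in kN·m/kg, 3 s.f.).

maraging steel, M = 207 kN·m/kg

Per-candidate index values:
  maraging steel: M = 207 kN·m/kg
  nickel superalloy: M = 109 kN·m/kg
  molybdenum: M = 39.3 kN·m/kg
  bronze: M = 38.7 kN·m/kg
  concrete: M = 16.0 kN·m/kg
Maraging steel has the largest M.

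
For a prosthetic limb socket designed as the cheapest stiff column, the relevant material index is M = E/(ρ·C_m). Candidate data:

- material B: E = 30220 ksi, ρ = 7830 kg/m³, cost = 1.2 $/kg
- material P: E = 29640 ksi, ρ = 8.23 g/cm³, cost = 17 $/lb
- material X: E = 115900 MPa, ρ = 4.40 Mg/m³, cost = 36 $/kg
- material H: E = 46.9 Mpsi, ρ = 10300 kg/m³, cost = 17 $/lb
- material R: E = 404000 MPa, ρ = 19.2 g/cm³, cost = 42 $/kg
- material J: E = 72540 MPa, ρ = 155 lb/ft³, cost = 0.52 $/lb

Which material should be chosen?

After converting to SI:
  material B: E = 208.4 GPa, ρ = 7830 kg/m³, cost = 1.200 $/kg
  material P: E = 204.4 GPa, ρ = 8230 kg/m³, cost = 37.48 $/kg
  material X: E = 115.9 GPa, ρ = 4400 kg/m³, cost = 36.00 $/kg
  material H: E = 323.4 GPa, ρ = 10300 kg/m³, cost = 37.48 $/kg
  material R: E = 404.0 GPa, ρ = 19200 kg/m³, cost = 42.00 $/kg
  material J: E = 72.54 GPa, ρ = 2483 kg/m³, cost = 1.146 $/kg
  material J: M = 25.5 MN·m per $
  material B: M = 22.2 MN·m per $
  material H: M = 0.838 MN·m per $
  material X: M = 0.732 MN·m per $
  material P: M = 0.663 MN·m per $
  material R: M = 0.501 MN·m per $
Material J ranks first.

material J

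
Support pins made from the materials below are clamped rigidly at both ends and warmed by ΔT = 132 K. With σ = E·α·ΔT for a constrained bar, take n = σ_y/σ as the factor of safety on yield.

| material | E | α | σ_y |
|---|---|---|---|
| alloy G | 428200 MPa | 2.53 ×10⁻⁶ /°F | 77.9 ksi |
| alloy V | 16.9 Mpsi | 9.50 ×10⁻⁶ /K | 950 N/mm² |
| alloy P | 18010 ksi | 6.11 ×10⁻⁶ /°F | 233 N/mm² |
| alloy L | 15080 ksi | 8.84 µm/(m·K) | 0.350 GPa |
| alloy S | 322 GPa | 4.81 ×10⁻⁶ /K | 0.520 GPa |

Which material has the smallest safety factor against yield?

Converting E to GPa, α to ×10⁻⁶/K, σ_y to MPa, then σ and n for each:
  alloy G: E = 428.2, α = 4.55, σ_y = 537.1 → σ = 257 MPa, n = 2.09
  alloy V: E = 116.5, α = 9.50, σ_y = 950.0 → σ = 146 MPa, n = 6.50
  alloy P: E = 124.2, α = 11.0, σ_y = 233.0 → σ = 180 MPa, n = 1.29
  alloy L: E = 104.0, α = 8.84, σ_y = 350.0 → σ = 121 MPa, n = 2.88
  alloy S: E = 322.0, α = 4.81, σ_y = 520.0 → σ = 204 MPa, n = 2.54
The minimum is alloy P at n = 1.29.

alloy P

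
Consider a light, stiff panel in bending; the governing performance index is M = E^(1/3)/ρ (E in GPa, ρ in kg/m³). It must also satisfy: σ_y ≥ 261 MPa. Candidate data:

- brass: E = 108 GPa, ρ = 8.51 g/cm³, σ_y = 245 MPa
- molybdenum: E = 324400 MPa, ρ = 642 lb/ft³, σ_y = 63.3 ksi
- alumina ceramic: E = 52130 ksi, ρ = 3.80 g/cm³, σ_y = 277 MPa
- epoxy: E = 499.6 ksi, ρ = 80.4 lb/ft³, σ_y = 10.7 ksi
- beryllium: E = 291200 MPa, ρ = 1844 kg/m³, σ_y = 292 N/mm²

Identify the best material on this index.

Screen on constraints: σ_y ≥ 261 MPa. Survivors: molybdenum, alumina ceramic, beryllium.
In SI units:
  molybdenum: E = 324.4 GPa, ρ = 10280 kg/m³
  alumina ceramic: E = 359.4 GPa, ρ = 3800 kg/m³
  beryllium: E = 291.2 GPa, ρ = 1844 kg/m³
  beryllium: M = 3.59×10⁻³
  alumina ceramic: M = 1.87×10⁻³
  molybdenum: M = 0.668×10⁻³
Highest index: beryllium.

beryllium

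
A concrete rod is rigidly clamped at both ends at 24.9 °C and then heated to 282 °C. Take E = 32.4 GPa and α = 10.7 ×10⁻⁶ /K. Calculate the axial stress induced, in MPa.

89.1 MPa

ΔT = 257.1 K. Constrained thermal stress σ = E·α·ΔT = 32.40×10³ MPa × 10.7×10⁻⁶ × 257.1 = 89.1 MPa (compressive).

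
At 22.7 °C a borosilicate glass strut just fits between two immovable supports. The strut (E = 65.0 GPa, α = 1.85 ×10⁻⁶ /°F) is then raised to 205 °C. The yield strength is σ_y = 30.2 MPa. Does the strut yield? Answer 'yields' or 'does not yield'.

α = 1.85×10⁻⁶/°F × 9/5 = 3.33×10⁻⁶/K.
ΔT = 182.3 K. Constrained thermal stress σ = E·α·ΔT = 65.00×10³ MPa × 3.33×10⁻⁶ × 182.3 = 39.5 MPa (compressive).
Compare to σ_y = 30.2 MPa: σ ≥ σ_y, so it yields.

yields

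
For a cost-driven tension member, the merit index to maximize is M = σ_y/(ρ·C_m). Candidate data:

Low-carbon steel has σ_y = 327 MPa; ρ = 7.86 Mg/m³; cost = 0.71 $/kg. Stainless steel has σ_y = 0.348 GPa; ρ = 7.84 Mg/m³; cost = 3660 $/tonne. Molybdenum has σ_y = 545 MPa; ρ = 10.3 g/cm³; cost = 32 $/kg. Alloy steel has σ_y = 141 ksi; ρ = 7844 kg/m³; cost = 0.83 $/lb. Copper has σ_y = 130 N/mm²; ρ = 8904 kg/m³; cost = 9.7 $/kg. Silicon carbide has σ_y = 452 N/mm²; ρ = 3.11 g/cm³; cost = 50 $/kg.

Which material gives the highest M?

In SI units:
  low-carbon steel: σ_y = 327.0 MPa, ρ = 7860 kg/m³, cost = 0.7100 $/kg
  stainless steel: σ_y = 348.0 MPa, ρ = 7840 kg/m³, cost = 3.660 $/kg
  molybdenum: σ_y = 545.0 MPa, ρ = 10300 kg/m³, cost = 32.00 $/kg
  alloy steel: σ_y = 972.2 MPa, ρ = 7844 kg/m³, cost = 1.830 $/kg
  copper: σ_y = 130.0 MPa, ρ = 8904 kg/m³, cost = 9.700 $/kg
  silicon carbide: σ_y = 452.0 MPa, ρ = 3110 kg/m³, cost = 50.00 $/kg
  alloy steel: M = 67.7 kN·m per $
  low-carbon steel: M = 58.6 kN·m per $
  stainless steel: M = 12.1 kN·m per $
  silicon carbide: M = 2.91 kN·m per $
  molybdenum: M = 1.65 kN·m per $
  copper: M = 1.51 kN·m per $
Highest index: alloy steel.

alloy steel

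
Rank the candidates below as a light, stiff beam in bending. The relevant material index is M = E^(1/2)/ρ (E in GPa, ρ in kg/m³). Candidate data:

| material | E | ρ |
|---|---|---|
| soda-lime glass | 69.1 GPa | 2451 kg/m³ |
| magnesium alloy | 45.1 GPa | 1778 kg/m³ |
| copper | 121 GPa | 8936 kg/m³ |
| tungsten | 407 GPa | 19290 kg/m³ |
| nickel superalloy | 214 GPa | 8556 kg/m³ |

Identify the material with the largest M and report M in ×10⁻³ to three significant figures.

Computing M directly (units already consistent):
  magnesium alloy: M = 3.78×10⁻³
  soda-lime glass: M = 3.39×10⁻³
  nickel superalloy: M = 1.71×10⁻³
  copper: M = 1.23×10⁻³
  tungsten: M = 1.05×10⁻³
Magnesium alloy ranks first.

magnesium alloy, M = 3.78×10⁻³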